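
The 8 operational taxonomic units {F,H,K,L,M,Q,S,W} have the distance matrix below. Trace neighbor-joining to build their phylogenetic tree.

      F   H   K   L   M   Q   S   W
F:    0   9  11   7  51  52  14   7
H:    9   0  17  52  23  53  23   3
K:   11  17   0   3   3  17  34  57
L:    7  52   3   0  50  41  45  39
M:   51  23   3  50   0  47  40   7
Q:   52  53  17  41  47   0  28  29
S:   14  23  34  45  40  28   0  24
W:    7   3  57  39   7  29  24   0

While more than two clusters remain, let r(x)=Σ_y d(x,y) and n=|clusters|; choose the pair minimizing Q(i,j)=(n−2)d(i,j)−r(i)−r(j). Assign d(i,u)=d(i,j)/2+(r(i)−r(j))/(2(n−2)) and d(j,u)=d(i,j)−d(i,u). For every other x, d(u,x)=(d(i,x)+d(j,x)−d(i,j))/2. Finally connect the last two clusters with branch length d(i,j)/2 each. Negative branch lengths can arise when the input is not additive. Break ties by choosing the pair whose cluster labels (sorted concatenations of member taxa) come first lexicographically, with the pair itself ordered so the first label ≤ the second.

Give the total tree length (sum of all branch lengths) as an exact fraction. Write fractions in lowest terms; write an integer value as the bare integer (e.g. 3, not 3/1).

iteration 1: select K,L (d=3, Q=-361); attach at lengths (-77/12, 113/12); label the merged cluster KL
  updated: d(F,KL)=15/2, d(H,KL)=33, d(KL,M)=25, d(KL,Q)=55/2, d(KL,S)=38, d(KL,W)=93/2
iteration 2: select F,KL (d=15/2, Q=-561/2); attach at lengths (1/20, 149/20); label the merged cluster FKL
  updated: d(FKL,H)=69/4, d(FKL,M)=137/4, d(FKL,Q)=36, d(FKL,S)=89/4, d(FKL,W)=23
iteration 3: select Q,S (d=28, Q=-873/4); attach at lengths (671/32, 225/32); label the merged cluster QS
  updated: d(FKL,QS)=121/8, d(H,QS)=24, d(M,QS)=59/2, d(QS,W)=25/2
iteration 4: select FKL,QS (d=121/8, Q=-1003/8); attach at lengths (431/48, 295/48); label the merged cluster FKLQS
  updated: d(FKLQS,H)=209/16, d(FKLQS,M)=389/16, d(FKLQS,W)=163/16
iteration 5: select FKLQS,H (d=209/16, Q=-121/2); attach at lengths (277/32, 141/32); label the merged cluster FHKLQS
  updated: d(FHKLQS,M)=137/8, d(FHKLQS,W)=1/16
iteration 6: select FHKLQS,M (d=137/8, Q=-387/16); attach at lengths (163/32, 385/32); label the merged cluster FHKLMQS
  updated: d(FHKLMQS,W)=-161/32
iteration 7: select FHKLMQS,W (d=-161/32); attach at lengths (-161/64, -161/64); label the merged cluster FHKLMQSW
final tree: (((((F:1/20,(K:-77/12,L:113/12):149/20):431/48,(Q:671/32,S:225/32):295/48):277/32,H:141/32):163/32,M:385/32):-161/64,W:-161/64)
total length: 2521/32

2521/32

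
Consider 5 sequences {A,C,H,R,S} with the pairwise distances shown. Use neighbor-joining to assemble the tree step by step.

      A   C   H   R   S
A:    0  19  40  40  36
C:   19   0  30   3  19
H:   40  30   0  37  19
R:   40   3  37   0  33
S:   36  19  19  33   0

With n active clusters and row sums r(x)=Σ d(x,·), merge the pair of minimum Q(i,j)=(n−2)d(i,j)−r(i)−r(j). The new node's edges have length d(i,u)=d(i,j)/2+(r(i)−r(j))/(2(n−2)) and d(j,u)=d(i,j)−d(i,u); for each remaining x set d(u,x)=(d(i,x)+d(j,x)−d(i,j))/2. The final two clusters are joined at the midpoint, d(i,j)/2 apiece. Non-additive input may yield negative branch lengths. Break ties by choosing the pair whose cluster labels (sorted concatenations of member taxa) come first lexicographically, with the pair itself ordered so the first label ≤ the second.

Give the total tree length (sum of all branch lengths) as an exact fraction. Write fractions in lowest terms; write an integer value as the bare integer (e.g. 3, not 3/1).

477/8

1. join H+S (d=19, Q=-176) ⇒ HS; edges |H|=38/3, |S|=19/3
  updated: d(A,HS)=57/2, d(C,HS)=15, d(HS,R)=51/2
2. join A+HS (d=57/2, Q=-199/2) ⇒ AHS; edges |A|=151/8, |HS|=77/8
  updated: d(AHS,C)=11/4, d(AHS,R)=37/2
3. join AHS+C (d=11/4, Q=-97/4) ⇒ ACHS; edges |AHS|=73/8, |C|=-51/8
  updated: d(ACHS,R)=75/8
4. join ACHS+R (d=75/8) ⇒ ACHRS; edges |ACHS|=75/16, |R|=75/16
final tree: (((A:151/8,(H:38/3,S:19/3):77/8):73/8,C:-51/8):75/16,R:75/16)
total length: 477/8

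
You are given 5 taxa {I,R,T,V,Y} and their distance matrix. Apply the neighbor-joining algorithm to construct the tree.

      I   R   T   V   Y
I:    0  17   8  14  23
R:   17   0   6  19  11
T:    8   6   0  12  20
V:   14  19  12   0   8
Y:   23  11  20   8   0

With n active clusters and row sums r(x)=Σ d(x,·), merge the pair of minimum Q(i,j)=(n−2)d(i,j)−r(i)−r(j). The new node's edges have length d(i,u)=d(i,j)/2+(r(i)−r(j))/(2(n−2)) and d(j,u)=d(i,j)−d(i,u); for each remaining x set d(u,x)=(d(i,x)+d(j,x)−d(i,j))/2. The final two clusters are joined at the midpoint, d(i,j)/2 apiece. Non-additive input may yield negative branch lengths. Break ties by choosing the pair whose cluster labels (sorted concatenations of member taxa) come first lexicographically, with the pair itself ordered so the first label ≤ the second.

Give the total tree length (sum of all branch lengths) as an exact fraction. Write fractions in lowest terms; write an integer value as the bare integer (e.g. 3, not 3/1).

step 1: merge (V,Y) at d=8, Q=-91; branch lengths V→5/2, Y→11/2; new cluster VY
  updated: d(I,VY)=29/2, d(R,VY)=11, d(T,VY)=12
step 2: merge (I,T) at d=8, Q=-99/2; branch lengths I→59/8, T→5/8; new cluster IT
  updated: d(IT,R)=15/2, d(IT,VY)=37/4
step 3: merge (IT,R) at d=15/2, Q=-111/4; branch lengths IT→23/8, R→37/8; new cluster IRT
  updated: d(IRT,VY)=51/8
step 4: merge (IRT,VY) at d=51/8; branch lengths IRT→51/16, VY→51/16; new cluster IRTVY
final tree: (((I:59/8,T:5/8):23/8,R:37/8):51/16,(V:5/2,Y:11/2):51/16)
total length: 239/8

239/8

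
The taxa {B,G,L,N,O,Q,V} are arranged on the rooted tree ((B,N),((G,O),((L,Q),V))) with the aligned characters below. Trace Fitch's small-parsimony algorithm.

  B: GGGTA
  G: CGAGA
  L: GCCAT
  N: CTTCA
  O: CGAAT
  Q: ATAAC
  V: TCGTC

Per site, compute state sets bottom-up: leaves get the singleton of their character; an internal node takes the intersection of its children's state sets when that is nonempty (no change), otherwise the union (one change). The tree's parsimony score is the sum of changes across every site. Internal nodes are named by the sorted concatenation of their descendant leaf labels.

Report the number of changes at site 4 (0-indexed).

3

[col 0] BN: children B:{G}, N:{C} ∪→ {C,G}; cost 1
[col 0] GO: children G:{C}, O:{C} ∩→ {C}; cost 0
[col 0] LQ: children L:{G}, Q:{A} ∪→ {A,G}; cost 1
[col 0] LQV: children LQ:{A,G}, V:{T} ∪→ {A,G,T}; cost 1
[col 0] GLOQV: children GO:{C}, LQV:{A,G,T} ∪→ {A,C,G,T}; cost 1
[col 0] BGLNOQV: children BN:{C,G}, GLOQV:{A,C,G,T} ∩→ {C,G}; cost 0
[col 1] BN: children B:{G}, N:{T} ∪→ {G,T}; cost 1
[col 1] GO: children G:{G}, O:{G} ∩→ {G}; cost 0
[col 1] LQ: children L:{C}, Q:{T} ∪→ {C,T}; cost 1
[col 1] LQV: children LQ:{C,T}, V:{C} ∩→ {C}; cost 0
[col 1] GLOQV: children GO:{G}, LQV:{C} ∪→ {C,G}; cost 1
[col 1] BGLNOQV: children BN:{G,T}, GLOQV:{C,G} ∩→ {G}; cost 0
[col 2] BN: children B:{G}, N:{T} ∪→ {G,T}; cost 1
[col 2] GO: children G:{A}, O:{A} ∩→ {A}; cost 0
[col 2] LQ: children L:{C}, Q:{A} ∪→ {A,C}; cost 1
[col 2] LQV: children LQ:{A,C}, V:{G} ∪→ {A,C,G}; cost 1
[col 2] GLOQV: children GO:{A}, LQV:{A,C,G} ∩→ {A}; cost 0
[col 2] BGLNOQV: children BN:{G,T}, GLOQV:{A} ∪→ {A,G,T}; cost 1
[col 3] BN: children B:{T}, N:{C} ∪→ {C,T}; cost 1
[col 3] GO: children G:{G}, O:{A} ∪→ {A,G}; cost 1
[col 3] LQ: children L:{A}, Q:{A} ∩→ {A}; cost 0
[col 3] LQV: children LQ:{A}, V:{T} ∪→ {A,T}; cost 1
[col 3] GLOQV: children GO:{A,G}, LQV:{A,T} ∩→ {A}; cost 0
[col 3] BGLNOQV: children BN:{C,T}, GLOQV:{A} ∪→ {A,C,T}; cost 1
[col 4] BN: children B:{A}, N:{A} ∩→ {A}; cost 0
[col 4] GO: children G:{A}, O:{T} ∪→ {A,T}; cost 1
[col 4] LQ: children L:{T}, Q:{C} ∪→ {C,T}; cost 1
[col 4] LQV: children LQ:{C,T}, V:{C} ∩→ {C}; cost 0
[col 4] GLOQV: children GO:{A,T}, LQV:{C} ∪→ {A,C,T}; cost 1
[col 4] BGLNOQV: children BN:{A}, GLOQV:{A,C,T} ∩→ {A}; cost 0
per-site changes: [4, 3, 4, 4, 3]; total = 18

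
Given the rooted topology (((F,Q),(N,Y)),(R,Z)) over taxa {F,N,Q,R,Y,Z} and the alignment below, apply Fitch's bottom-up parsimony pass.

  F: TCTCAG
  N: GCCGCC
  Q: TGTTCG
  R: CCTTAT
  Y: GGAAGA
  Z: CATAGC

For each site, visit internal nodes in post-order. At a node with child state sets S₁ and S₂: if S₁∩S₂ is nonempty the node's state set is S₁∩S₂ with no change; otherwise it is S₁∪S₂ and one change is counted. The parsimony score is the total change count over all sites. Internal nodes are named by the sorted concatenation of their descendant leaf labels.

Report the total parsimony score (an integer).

18

site 0, node FQ: F={T} ∩ Q={T} → {T} (+0)
site 0, node NY: N={G} ∩ Y={G} → {G} (+0)
site 0, node FNQY: FQ={T} ∪ NY={G} → {G,T} (+1)
site 0, node RZ: R={C} ∩ Z={C} → {C} (+0)
site 0, node FNQRYZ: FNQY={G,T} ∪ RZ={C} → {C,G,T} (+1)
site 1, node FQ: F={C} ∪ Q={G} → {C,G} (+1)
site 1, node NY: N={C} ∪ Y={G} → {C,G} (+1)
site 1, node FNQY: FQ={C,G} ∩ NY={C,G} → {C,G} (+0)
site 1, node RZ: R={C} ∪ Z={A} → {A,C} (+1)
site 1, node FNQRYZ: FNQY={C,G} ∩ RZ={A,C} → {C} (+0)
site 2, node FQ: F={T} ∩ Q={T} → {T} (+0)
site 2, node NY: N={C} ∪ Y={A} → {A,C} (+1)
site 2, node FNQY: FQ={T} ∪ NY={A,C} → {A,C,T} (+1)
site 2, node RZ: R={T} ∩ Z={T} → {T} (+0)
site 2, node FNQRYZ: FNQY={A,C,T} ∩ RZ={T} → {T} (+0)
site 3, node FQ: F={C} ∪ Q={T} → {C,T} (+1)
site 3, node NY: N={G} ∪ Y={A} → {A,G} (+1)
site 3, node FNQY: FQ={C,T} ∪ NY={A,G} → {A,C,G,T} (+1)
site 3, node RZ: R={T} ∪ Z={A} → {A,T} (+1)
site 3, node FNQRYZ: FNQY={A,C,G,T} ∩ RZ={A,T} → {A,T} (+0)
site 4, node FQ: F={A} ∪ Q={C} → {A,C} (+1)
site 4, node NY: N={C} ∪ Y={G} → {C,G} (+1)
site 4, node FNQY: FQ={A,C} ∩ NY={C,G} → {C} (+0)
site 4, node RZ: R={A} ∪ Z={G} → {A,G} (+1)
site 4, node FNQRYZ: FNQY={C} ∪ RZ={A,G} → {A,C,G} (+1)
site 5, node FQ: F={G} ∩ Q={G} → {G} (+0)
site 5, node NY: N={C} ∪ Y={A} → {A,C} (+1)
site 5, node FNQY: FQ={G} ∪ NY={A,C} → {A,C,G} (+1)
site 5, node RZ: R={T} ∪ Z={C} → {C,T} (+1)
site 5, node FNQRYZ: FNQY={A,C,G} ∩ RZ={C,T} → {C} (+0)
per-site changes: [2, 3, 2, 4, 4, 3]; total = 18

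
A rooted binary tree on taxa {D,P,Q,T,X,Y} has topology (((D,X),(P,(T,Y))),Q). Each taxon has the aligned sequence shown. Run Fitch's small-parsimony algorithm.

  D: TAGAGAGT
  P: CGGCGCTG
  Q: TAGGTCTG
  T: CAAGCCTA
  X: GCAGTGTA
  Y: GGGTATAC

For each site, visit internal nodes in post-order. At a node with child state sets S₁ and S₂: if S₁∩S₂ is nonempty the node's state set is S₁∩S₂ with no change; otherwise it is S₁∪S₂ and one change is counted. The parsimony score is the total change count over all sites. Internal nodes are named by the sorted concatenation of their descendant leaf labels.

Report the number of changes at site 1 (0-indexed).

3

[col 0] DX: children D:{T}, X:{G} ∪→ {G,T}; cost 1
[col 0] TY: children T:{C}, Y:{G} ∪→ {C,G}; cost 1
[col 0] PTY: children P:{C}, TY:{C,G} ∩→ {C}; cost 0
[col 0] DPTXY: children DX:{G,T}, PTY:{C} ∪→ {C,G,T}; cost 1
[col 0] DPQTXY: children DPTXY:{C,G,T}, Q:{T} ∩→ {T}; cost 0
[col 1] DX: children D:{A}, X:{C} ∪→ {A,C}; cost 1
[col 1] TY: children T:{A}, Y:{G} ∪→ {A,G}; cost 1
[col 1] PTY: children P:{G}, TY:{A,G} ∩→ {G}; cost 0
[col 1] DPTXY: children DX:{A,C}, PTY:{G} ∪→ {A,C,G}; cost 1
[col 1] DPQTXY: children DPTXY:{A,C,G}, Q:{A} ∩→ {A}; cost 0
[col 2] DX: children D:{G}, X:{A} ∪→ {A,G}; cost 1
[col 2] TY: children T:{A}, Y:{G} ∪→ {A,G}; cost 1
[col 2] PTY: children P:{G}, TY:{A,G} ∩→ {G}; cost 0
[col 2] DPTXY: children DX:{A,G}, PTY:{G} ∩→ {G}; cost 0
[col 2] DPQTXY: children DPTXY:{G}, Q:{G} ∩→ {G}; cost 0
[col 3] DX: children D:{A}, X:{G} ∪→ {A,G}; cost 1
[col 3] TY: children T:{G}, Y:{T} ∪→ {G,T}; cost 1
[col 3] PTY: children P:{C}, TY:{G,T} ∪→ {C,G,T}; cost 1
[col 3] DPTXY: children DX:{A,G}, PTY:{C,G,T} ∩→ {G}; cost 0
[col 3] DPQTXY: children DPTXY:{G}, Q:{G} ∩→ {G}; cost 0
[col 4] DX: children D:{G}, X:{T} ∪→ {G,T}; cost 1
[col 4] TY: children T:{C}, Y:{A} ∪→ {A,C}; cost 1
[col 4] PTY: children P:{G}, TY:{A,C} ∪→ {A,C,G}; cost 1
[col 4] DPTXY: children DX:{G,T}, PTY:{A,C,G} ∩→ {G}; cost 0
[col 4] DPQTXY: children DPTXY:{G}, Q:{T} ∪→ {G,T}; cost 1
[col 5] DX: children D:{A}, X:{G} ∪→ {A,G}; cost 1
[col 5] TY: children T:{C}, Y:{T} ∪→ {C,T}; cost 1
[col 5] PTY: children P:{C}, TY:{C,T} ∩→ {C}; cost 0
[col 5] DPTXY: children DX:{A,G}, PTY:{C} ∪→ {A,C,G}; cost 1
[col 5] DPQTXY: children DPTXY:{A,C,G}, Q:{C} ∩→ {C}; cost 0
[col 6] DX: children D:{G}, X:{T} ∪→ {G,T}; cost 1
[col 6] TY: children T:{T}, Y:{A} ∪→ {A,T}; cost 1
[col 6] PTY: children P:{T}, TY:{A,T} ∩→ {T}; cost 0
[col 6] DPTXY: children DX:{G,T}, PTY:{T} ∩→ {T}; cost 0
[col 6] DPQTXY: children DPTXY:{T}, Q:{T} ∩→ {T}; cost 0
[col 7] DX: children D:{T}, X:{A} ∪→ {A,T}; cost 1
[col 7] TY: children T:{A}, Y:{C} ∪→ {A,C}; cost 1
[col 7] PTY: children P:{G}, TY:{A,C} ∪→ {A,C,G}; cost 1
[col 7] DPTXY: children DX:{A,T}, PTY:{A,C,G} ∩→ {A}; cost 0
[col 7] DPQTXY: children DPTXY:{A}, Q:{G} ∪→ {A,G}; cost 1
per-site changes: [3, 3, 2, 3, 4, 3, 2, 4]; total = 24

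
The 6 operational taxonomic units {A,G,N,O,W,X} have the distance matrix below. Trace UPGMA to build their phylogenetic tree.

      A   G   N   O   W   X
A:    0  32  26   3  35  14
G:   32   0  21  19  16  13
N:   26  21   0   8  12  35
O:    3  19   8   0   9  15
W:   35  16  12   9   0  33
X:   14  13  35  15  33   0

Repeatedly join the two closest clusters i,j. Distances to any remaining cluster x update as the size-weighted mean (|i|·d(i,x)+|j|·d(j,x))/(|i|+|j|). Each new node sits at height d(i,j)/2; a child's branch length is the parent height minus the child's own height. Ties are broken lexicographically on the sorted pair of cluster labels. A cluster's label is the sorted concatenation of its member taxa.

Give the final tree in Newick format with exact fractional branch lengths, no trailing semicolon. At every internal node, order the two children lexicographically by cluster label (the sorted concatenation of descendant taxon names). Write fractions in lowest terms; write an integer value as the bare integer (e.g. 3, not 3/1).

1. join A+O (d=3) ⇒ AO; edges |A|=3/2, |O|=3/2
  updated: d(AO,G)=51/2, d(AO,N)=17, d(AO,W)=22, d(AO,X)=29/2
2. join N+W (d=12) ⇒ NW; edges |N|=6, |W|=6
  updated: d(AO,NW)=39/2, d(G,NW)=37/2, d(NW,X)=34
3. join G+X (d=13) ⇒ GX; edges |G|=13/2, |X|=13/2
  updated: d(AO,GX)=20, d(GX,NW)=105/4
4. join AO+NW (d=39/2) ⇒ ANOW; edges |AO|=33/4, |NW|=15/4
  updated: d(ANOW,GX)=185/8
5. join ANOW+GX (d=185/8) ⇒ AGNOWX; edges |ANOW|=29/16, |GX|=81/16
final tree: (((A:3/2,O:3/2):33/4,(N:6,W:6):15/4):29/16,(G:13/2,X:13/2):81/16)
total length: 375/8

(((A:3/2,O:3/2):33/4,(N:6,W:6):15/4):29/16,(G:13/2,X:13/2):81/16)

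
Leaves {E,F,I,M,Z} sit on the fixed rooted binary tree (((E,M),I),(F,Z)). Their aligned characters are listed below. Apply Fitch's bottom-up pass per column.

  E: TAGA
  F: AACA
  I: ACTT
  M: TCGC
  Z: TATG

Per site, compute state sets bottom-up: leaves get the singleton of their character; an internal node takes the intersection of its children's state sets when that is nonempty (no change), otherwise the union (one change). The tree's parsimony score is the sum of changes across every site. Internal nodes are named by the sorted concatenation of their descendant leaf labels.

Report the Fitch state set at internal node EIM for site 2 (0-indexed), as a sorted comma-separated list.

G,T

EM@0: {T} ∩ {T} = {T} (intersection, +0)
EIM@0: {T} ∪ {A} = {A,T} (union, +1)
FZ@0: {A} ∪ {T} = {A,T} (union, +1)
EFIMZ@0: {A,T} ∩ {A,T} = {A,T} (intersection, +0)
EM@1: {A} ∪ {C} = {A,C} (union, +1)
EIM@1: {A,C} ∩ {C} = {C} (intersection, +0)
FZ@1: {A} ∩ {A} = {A} (intersection, +0)
EFIMZ@1: {C} ∪ {A} = {A,C} (union, +1)
EM@2: {G} ∩ {G} = {G} (intersection, +0)
EIM@2: {G} ∪ {T} = {G,T} (union, +1)
FZ@2: {C} ∪ {T} = {C,T} (union, +1)
EFIMZ@2: {G,T} ∩ {C,T} = {T} (intersection, +0)
EM@3: {A} ∪ {C} = {A,C} (union, +1)
EIM@3: {A,C} ∪ {T} = {A,C,T} (union, +1)
FZ@3: {A} ∪ {G} = {A,G} (union, +1)
EFIMZ@3: {A,C,T} ∩ {A,G} = {A} (intersection, +0)
per-site changes: [2, 2, 2, 3]; total = 9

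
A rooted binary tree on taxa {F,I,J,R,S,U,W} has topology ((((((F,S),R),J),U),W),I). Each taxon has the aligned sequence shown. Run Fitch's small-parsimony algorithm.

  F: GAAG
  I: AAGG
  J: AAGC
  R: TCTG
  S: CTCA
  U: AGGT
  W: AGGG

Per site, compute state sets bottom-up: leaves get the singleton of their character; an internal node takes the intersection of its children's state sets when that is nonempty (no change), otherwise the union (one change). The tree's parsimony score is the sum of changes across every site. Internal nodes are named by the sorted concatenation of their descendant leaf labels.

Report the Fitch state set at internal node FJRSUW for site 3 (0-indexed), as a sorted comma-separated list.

G

site 0, node FS: F={G} ∪ S={C} → {C,G} (+1)
site 0, node FRS: FS={C,G} ∪ R={T} → {C,G,T} (+1)
site 0, node FJRS: FRS={C,G,T} ∪ J={A} → {A,C,G,T} (+1)
site 0, node FJRSU: FJRS={A,C,G,T} ∩ U={A} → {A} (+0)
site 0, node FJRSUW: FJRSU={A} ∩ W={A} → {A} (+0)
site 0, node FIJRSUW: FJRSUW={A} ∩ I={A} → {A} (+0)
site 1, node FS: F={A} ∪ S={T} → {A,T} (+1)
site 1, node FRS: FS={A,T} ∪ R={C} → {A,C,T} (+1)
site 1, node FJRS: FRS={A,C,T} ∩ J={A} → {A} (+0)
site 1, node FJRSU: FJRS={A} ∪ U={G} → {A,G} (+1)
site 1, node FJRSUW: FJRSU={A,G} ∩ W={G} → {G} (+0)
site 1, node FIJRSUW: FJRSUW={G} ∪ I={A} → {A,G} (+1)
site 2, node FS: F={A} ∪ S={C} → {A,C} (+1)
site 2, node FRS: FS={A,C} ∪ R={T} → {A,C,T} (+1)
site 2, node FJRS: FRS={A,C,T} ∪ J={G} → {A,C,G,T} (+1)
site 2, node FJRSU: FJRS={A,C,G,T} ∩ U={G} → {G} (+0)
site 2, node FJRSUW: FJRSU={G} ∩ W={G} → {G} (+0)
site 2, node FIJRSUW: FJRSUW={G} ∩ I={G} → {G} (+0)
site 3, node FS: F={G} ∪ S={A} → {A,G} (+1)
site 3, node FRS: FS={A,G} ∩ R={G} → {G} (+0)
site 3, node FJRS: FRS={G} ∪ J={C} → {C,G} (+1)
site 3, node FJRSU: FJRS={C,G} ∪ U={T} → {C,G,T} (+1)
site 3, node FJRSUW: FJRSU={C,G,T} ∩ W={G} → {G} (+0)
site 3, node FIJRSUW: FJRSUW={G} ∩ I={G} → {G} (+0)
per-site changes: [3, 4, 3, 3]; total = 13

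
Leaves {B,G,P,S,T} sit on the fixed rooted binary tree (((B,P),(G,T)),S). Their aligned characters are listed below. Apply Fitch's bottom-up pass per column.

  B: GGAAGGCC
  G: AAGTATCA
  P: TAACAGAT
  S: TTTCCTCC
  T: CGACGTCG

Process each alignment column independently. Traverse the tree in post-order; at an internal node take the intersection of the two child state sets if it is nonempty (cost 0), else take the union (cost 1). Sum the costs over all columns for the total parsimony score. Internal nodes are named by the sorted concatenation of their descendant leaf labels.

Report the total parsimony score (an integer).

18

[col 0] BP: children B:{G}, P:{T} ∪→ {G,T}; cost 1
[col 0] GT: children G:{A}, T:{C} ∪→ {A,C}; cost 1
[col 0] BGPT: children BP:{G,T}, GT:{A,C} ∪→ {A,C,G,T}; cost 1
[col 0] BGPST: children BGPT:{A,C,G,T}, S:{T} ∩→ {T}; cost 0
[col 1] BP: children B:{G}, P:{A} ∪→ {A,G}; cost 1
[col 1] GT: children G:{A}, T:{G} ∪→ {A,G}; cost 1
[col 1] BGPT: children BP:{A,G}, GT:{A,G} ∩→ {A,G}; cost 0
[col 1] BGPST: children BGPT:{A,G}, S:{T} ∪→ {A,G,T}; cost 1
[col 2] BP: children B:{A}, P:{A} ∩→ {A}; cost 0
[col 2] GT: children G:{G}, T:{A} ∪→ {A,G}; cost 1
[col 2] BGPT: children BP:{A}, GT:{A,G} ∩→ {A}; cost 0
[col 2] BGPST: children BGPT:{A}, S:{T} ∪→ {A,T}; cost 1
[col 3] BP: children B:{A}, P:{C} ∪→ {A,C}; cost 1
[col 3] GT: children G:{T}, T:{C} ∪→ {C,T}; cost 1
[col 3] BGPT: children BP:{A,C}, GT:{C,T} ∩→ {C}; cost 0
[col 3] BGPST: children BGPT:{C}, S:{C} ∩→ {C}; cost 0
[col 4] BP: children B:{G}, P:{A} ∪→ {A,G}; cost 1
[col 4] GT: children G:{A}, T:{G} ∪→ {A,G}; cost 1
[col 4] BGPT: children BP:{A,G}, GT:{A,G} ∩→ {A,G}; cost 0
[col 4] BGPST: children BGPT:{A,G}, S:{C} ∪→ {A,C,G}; cost 1
[col 5] BP: children B:{G}, P:{G} ∩→ {G}; cost 0
[col 5] GT: children G:{T}, T:{T} ∩→ {T}; cost 0
[col 5] BGPT: children BP:{G}, GT:{T} ∪→ {G,T}; cost 1
[col 5] BGPST: children BGPT:{G,T}, S:{T} ∩→ {T}; cost 0
[col 6] BP: children B:{C}, P:{A} ∪→ {A,C}; cost 1
[col 6] GT: children G:{C}, T:{C} ∩→ {C}; cost 0
[col 6] BGPT: children BP:{A,C}, GT:{C} ∩→ {C}; cost 0
[col 6] BGPST: children BGPT:{C}, S:{C} ∩→ {C}; cost 0
[col 7] BP: children B:{C}, P:{T} ∪→ {C,T}; cost 1
[col 7] GT: children G:{A}, T:{G} ∪→ {A,G}; cost 1
[col 7] BGPT: children BP:{C,T}, GT:{A,G} ∪→ {A,C,G,T}; cost 1
[col 7] BGPST: children BGPT:{A,C,G,T}, S:{C} ∩→ {C}; cost 0
per-site changes: [3, 3, 2, 2, 3, 1, 1, 3]; total = 18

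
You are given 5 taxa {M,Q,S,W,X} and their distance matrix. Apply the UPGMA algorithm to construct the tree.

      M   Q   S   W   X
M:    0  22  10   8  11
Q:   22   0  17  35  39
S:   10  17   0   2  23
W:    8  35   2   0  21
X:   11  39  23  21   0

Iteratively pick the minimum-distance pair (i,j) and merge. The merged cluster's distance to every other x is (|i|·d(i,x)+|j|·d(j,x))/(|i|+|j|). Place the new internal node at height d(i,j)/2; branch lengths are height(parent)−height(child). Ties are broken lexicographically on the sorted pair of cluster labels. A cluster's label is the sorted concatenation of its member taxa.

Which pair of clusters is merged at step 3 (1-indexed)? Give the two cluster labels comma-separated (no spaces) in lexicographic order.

MSW,X

step 1: merge (S,W) at d=2; branch lengths S→1, W→1; new cluster SW
  updated: d(M,SW)=9, d(Q,SW)=26, d(SW,X)=22
step 2: merge (M,SW) at d=9; branch lengths M→9/2, SW→7/2; new cluster MSW
  updated: d(MSW,Q)=74/3, d(MSW,X)=55/3
step 3: merge (MSW,X) at d=55/3; branch lengths MSW→14/3, X→55/6; new cluster MSWX
  updated: d(MSWX,Q)=113/4
step 4: merge (MSWX,Q) at d=113/4; branch lengths MSWX→119/24, Q→113/8; new cluster MQSWX
final tree: (((M:9/2,(S:1,W:1):7/2):14/3,X:55/6):119/24,Q:113/8)
total length: 515/12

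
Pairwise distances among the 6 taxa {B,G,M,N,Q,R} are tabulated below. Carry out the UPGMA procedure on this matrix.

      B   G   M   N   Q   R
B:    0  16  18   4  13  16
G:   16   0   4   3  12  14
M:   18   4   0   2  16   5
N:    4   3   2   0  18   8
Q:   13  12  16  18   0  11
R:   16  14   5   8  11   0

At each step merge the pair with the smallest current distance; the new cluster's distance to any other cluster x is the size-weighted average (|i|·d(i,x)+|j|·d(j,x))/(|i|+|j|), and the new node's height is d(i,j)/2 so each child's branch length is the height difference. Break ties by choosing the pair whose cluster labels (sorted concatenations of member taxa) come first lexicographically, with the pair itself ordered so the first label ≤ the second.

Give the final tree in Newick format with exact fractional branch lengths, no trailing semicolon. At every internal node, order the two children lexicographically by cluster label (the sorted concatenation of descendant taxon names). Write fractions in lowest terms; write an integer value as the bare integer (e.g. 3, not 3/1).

1. join M+N (d=2) ⇒ MN; edges |M|=1, |N|=1
  updated: d(B,MN)=11, d(G,MN)=7/2, d(MN,Q)=17, d(MN,R)=13/2
2. join G+MN (d=7/2) ⇒ GMN; edges |G|=7/4, |MN|=3/4
  updated: d(B,GMN)=38/3, d(GMN,Q)=46/3, d(GMN,R)=9
3. join GMN+R (d=9) ⇒ GMNR; edges |GMN|=11/4, |R|=9/2
  updated: d(B,GMNR)=27/2, d(GMNR,Q)=57/4
4. join B+Q (d=13) ⇒ BQ; edges |B|=13/2, |Q|=13/2
  updated: d(BQ,GMNR)=111/8
5. join BQ+GMNR (d=111/8) ⇒ BGMNQR; edges |BQ|=7/16, |GMNR|=39/16
final tree: ((B:13/2,Q:13/2):7/16,((G:7/4,(M:1,N:1):3/4):11/4,R:9/2):39/16)
total length: 221/8

((B:13/2,Q:13/2):7/16,((G:7/4,(M:1,N:1):3/4):11/4,R:9/2):39/16)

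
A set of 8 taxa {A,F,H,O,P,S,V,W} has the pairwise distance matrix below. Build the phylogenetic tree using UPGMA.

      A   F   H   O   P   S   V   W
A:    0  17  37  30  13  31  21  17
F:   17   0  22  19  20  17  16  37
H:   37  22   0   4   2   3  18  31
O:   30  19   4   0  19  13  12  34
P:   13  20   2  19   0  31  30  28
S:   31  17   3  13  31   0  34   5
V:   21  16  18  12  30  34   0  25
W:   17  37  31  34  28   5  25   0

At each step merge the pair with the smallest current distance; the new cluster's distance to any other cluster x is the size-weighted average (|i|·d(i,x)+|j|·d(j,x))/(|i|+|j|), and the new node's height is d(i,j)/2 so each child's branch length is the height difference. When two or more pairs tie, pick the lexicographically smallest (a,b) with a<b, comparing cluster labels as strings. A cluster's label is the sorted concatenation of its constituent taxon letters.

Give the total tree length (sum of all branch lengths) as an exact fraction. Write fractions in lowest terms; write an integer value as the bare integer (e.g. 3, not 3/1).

1. join H+P (d=2) ⇒ HP; edges |H|=1, |P|=1
  updated: d(A,HP)=25, d(F,HP)=21, d(HP,O)=23/2, d(HP,S)=17, d(HP,V)=24, d(HP,W)=59/2
2. join S+W (d=5) ⇒ SW; edges |S|=5/2, |W|=5/2
  updated: d(A,SW)=24, d(F,SW)=27, d(HP,SW)=93/4, d(O,SW)=47/2, d(SW,V)=59/2
3. join HP+O (d=23/2) ⇒ HOP; edges |HP|=19/4, |O|=23/4
  updated: d(A,HOP)=80/3, d(F,HOP)=61/3, d(HOP,SW)=70/3, d(HOP,V)=20
4. join F+V (d=16) ⇒ FV; edges |F|=8, |V|=8
  updated: d(A,FV)=19, d(FV,HOP)=121/6, d(FV,SW)=113/4
5. join A+FV (d=19) ⇒ AFV; edges |A|=19/2, |FV|=3/2
  updated: d(AFV,HOP)=67/3, d(AFV,SW)=161/6
6. join AFV+HOP (d=67/3) ⇒ AFHOPV; edges |AFV|=5/3, |HOP|=65/12
  updated: d(AFHOPV,SW)=301/12
7. join AFHOPV+SW (d=301/12) ⇒ AFHOPSVW; edges |AFHOPV|=11/8, |SW|=241/24
final tree: (((A:19/2,(F:8,V:8):3/2):5/3,((H:1,P:1):19/4,O:23/4):65/12):11/8,(S:5/2,W:5/2):241/24)
total length: 63

63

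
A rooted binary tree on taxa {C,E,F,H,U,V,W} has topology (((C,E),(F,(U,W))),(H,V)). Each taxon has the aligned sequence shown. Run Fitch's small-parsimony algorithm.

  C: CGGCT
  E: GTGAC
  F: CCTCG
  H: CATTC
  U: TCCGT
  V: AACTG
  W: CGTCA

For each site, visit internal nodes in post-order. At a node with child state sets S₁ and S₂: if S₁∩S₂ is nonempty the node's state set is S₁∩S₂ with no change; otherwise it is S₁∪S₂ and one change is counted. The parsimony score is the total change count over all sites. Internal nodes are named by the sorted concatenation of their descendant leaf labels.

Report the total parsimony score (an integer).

CE@0: {C} ∪ {G} = {C,G} (union, +1)
UW@0: {T} ∪ {C} = {C,T} (union, +1)
FUW@0: {C} ∩ {C,T} = {C} (intersection, +0)
CEFUW@0: {C,G} ∩ {C} = {C} (intersection, +0)
HV@0: {C} ∪ {A} = {A,C} (union, +1)
CEFHUVW@0: {C} ∩ {A,C} = {C} (intersection, +0)
CE@1: {G} ∪ {T} = {G,T} (union, +1)
UW@1: {C} ∪ {G} = {C,G} (union, +1)
FUW@1: {C} ∩ {C,G} = {C} (intersection, +0)
CEFUW@1: {G,T} ∪ {C} = {C,G,T} (union, +1)
HV@1: {A} ∩ {A} = {A} (intersection, +0)
CEFHUVW@1: {C,G,T} ∪ {A} = {A,C,G,T} (union, +1)
CE@2: {G} ∩ {G} = {G} (intersection, +0)
UW@2: {C} ∪ {T} = {C,T} (union, +1)
FUW@2: {T} ∩ {C,T} = {T} (intersection, +0)
CEFUW@2: {G} ∪ {T} = {G,T} (union, +1)
HV@2: {T} ∪ {C} = {C,T} (union, +1)
CEFHUVW@2: {G,T} ∩ {C,T} = {T} (intersection, +0)
CE@3: {C} ∪ {A} = {A,C} (union, +1)
UW@3: {G} ∪ {C} = {C,G} (union, +1)
FUW@3: {C} ∩ {C,G} = {C} (intersection, +0)
CEFUW@3: {A,C} ∩ {C} = {C} (intersection, +0)
HV@3: {T} ∩ {T} = {T} (intersection, +0)
CEFHUVW@3: {C} ∪ {T} = {C,T} (union, +1)
CE@4: {T} ∪ {C} = {C,T} (union, +1)
UW@4: {T} ∪ {A} = {A,T} (union, +1)
FUW@4: {G} ∪ {A,T} = {A,G,T} (union, +1)
CEFUW@4: {C,T} ∩ {A,G,T} = {T} (intersection, +0)
HV@4: {C} ∪ {G} = {C,G} (union, +1)
CEFHUVW@4: {T} ∪ {C,G} = {C,G,T} (union, +1)
per-site changes: [3, 4, 3, 3, 5]; total = 18

18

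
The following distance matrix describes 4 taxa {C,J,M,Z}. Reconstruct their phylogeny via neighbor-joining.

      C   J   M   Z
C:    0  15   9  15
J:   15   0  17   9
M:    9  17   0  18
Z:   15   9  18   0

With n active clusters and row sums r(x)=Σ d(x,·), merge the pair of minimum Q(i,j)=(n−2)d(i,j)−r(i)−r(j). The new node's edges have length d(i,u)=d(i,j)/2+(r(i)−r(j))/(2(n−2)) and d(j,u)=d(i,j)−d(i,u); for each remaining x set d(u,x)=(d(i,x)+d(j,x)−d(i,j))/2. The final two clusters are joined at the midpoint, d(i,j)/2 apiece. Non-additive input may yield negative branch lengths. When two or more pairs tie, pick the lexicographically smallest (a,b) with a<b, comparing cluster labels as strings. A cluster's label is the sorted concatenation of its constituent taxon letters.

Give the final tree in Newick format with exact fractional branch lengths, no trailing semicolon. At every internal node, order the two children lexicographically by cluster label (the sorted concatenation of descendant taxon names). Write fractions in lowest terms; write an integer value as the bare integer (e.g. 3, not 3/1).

iteration 1: select C,M (d=9, Q=-65); attach at lengths (13/4, 23/4); label the merged cluster CM
  updated: d(CM,J)=23/2, d(CM,Z)=12
iteration 2: select CM,J (d=23/2, Q=-65/2); attach at lengths (29/4, 17/4); label the merged cluster CJM
  updated: d(CJM,Z)=19/4
iteration 3: select CJM,Z (d=19/4); attach at lengths (19/8, 19/8); label the merged cluster CJMZ
final tree: (((C:13/4,M:23/4):29/4,J:17/4):19/8,Z:19/8)
total length: 101/4

(((C:13/4,M:23/4):29/4,J:17/4):19/8,Z:19/8)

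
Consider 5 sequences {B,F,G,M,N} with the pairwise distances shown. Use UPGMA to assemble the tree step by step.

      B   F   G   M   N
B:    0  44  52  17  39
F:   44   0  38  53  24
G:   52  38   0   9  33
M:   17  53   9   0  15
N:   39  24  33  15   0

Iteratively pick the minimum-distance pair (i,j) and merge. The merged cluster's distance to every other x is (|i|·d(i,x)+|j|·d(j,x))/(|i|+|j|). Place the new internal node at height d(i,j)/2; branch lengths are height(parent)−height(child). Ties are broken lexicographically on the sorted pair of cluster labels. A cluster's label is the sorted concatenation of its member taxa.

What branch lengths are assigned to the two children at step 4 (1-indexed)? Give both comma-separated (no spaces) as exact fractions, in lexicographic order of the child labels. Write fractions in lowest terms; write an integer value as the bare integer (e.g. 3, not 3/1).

5/4,13/2

iteration 1: select G,M (d=9); attach at lengths (9/2, 9/2); label the merged cluster GM
  updated: d(B,GM)=69/2, d(F,GM)=91/2, d(GM,N)=24
iteration 2: select F,N (d=24); attach at lengths (12, 12); label the merged cluster FN
  updated: d(B,FN)=83/2, d(FN,GM)=139/4
iteration 3: select B,GM (d=69/2); attach at lengths (69/4, 51/4); label the merged cluster BGM
  updated: d(BGM,FN)=37
iteration 4: select BGM,FN (d=37); attach at lengths (5/4, 13/2); label the merged cluster BFGMN
final tree: ((B:69/4,(G:9/2,M:9/2):51/4):5/4,(F:12,N:12):13/2)
total length: 283/4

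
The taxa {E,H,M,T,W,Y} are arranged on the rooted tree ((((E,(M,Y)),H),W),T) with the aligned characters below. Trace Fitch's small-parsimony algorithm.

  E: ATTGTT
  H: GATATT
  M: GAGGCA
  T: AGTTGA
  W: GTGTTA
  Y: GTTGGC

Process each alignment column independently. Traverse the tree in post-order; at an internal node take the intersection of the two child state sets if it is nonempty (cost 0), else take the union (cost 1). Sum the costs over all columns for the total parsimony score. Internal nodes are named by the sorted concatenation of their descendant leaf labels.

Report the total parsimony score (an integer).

MY@0: {G} ∩ {G} = {G} (intersection, +0)
EMY@0: {A} ∪ {G} = {A,G} (union, +1)
EHMY@0: {A,G} ∩ {G} = {G} (intersection, +0)
EHMWY@0: {G} ∩ {G} = {G} (intersection, +0)
EHMTWY@0: {G} ∪ {A} = {A,G} (union, +1)
MY@1: {A} ∪ {T} = {A,T} (union, +1)
EMY@1: {T} ∩ {A,T} = {T} (intersection, +0)
EHMY@1: {T} ∪ {A} = {A,T} (union, +1)
EHMWY@1: {A,T} ∩ {T} = {T} (intersection, +0)
EHMTWY@1: {T} ∪ {G} = {G,T} (union, +1)
MY@2: {G} ∪ {T} = {G,T} (union, +1)
EMY@2: {T} ∩ {G,T} = {T} (intersection, +0)
EHMY@2: {T} ∩ {T} = {T} (intersection, +0)
EHMWY@2: {T} ∪ {G} = {G,T} (union, +1)
EHMTWY@2: {G,T} ∩ {T} = {T} (intersection, +0)
MY@3: {G} ∩ {G} = {G} (intersection, +0)
EMY@3: {G} ∩ {G} = {G} (intersection, +0)
EHMY@3: {G} ∪ {A} = {A,G} (union, +1)
EHMWY@3: {A,G} ∪ {T} = {A,G,T} (union, +1)
EHMTWY@3: {A,G,T} ∩ {T} = {T} (intersection, +0)
MY@4: {C} ∪ {G} = {C,G} (union, +1)
EMY@4: {T} ∪ {C,G} = {C,G,T} (union, +1)
EHMY@4: {C,G,T} ∩ {T} = {T} (intersection, +0)
EHMWY@4: {T} ∩ {T} = {T} (intersection, +0)
EHMTWY@4: {T} ∪ {G} = {G,T} (union, +1)
MY@5: {A} ∪ {C} = {A,C} (union, +1)
EMY@5: {T} ∪ {A,C} = {A,C,T} (union, +1)
EHMY@5: {A,C,T} ∩ {T} = {T} (intersection, +0)
EHMWY@5: {T} ∪ {A} = {A,T} (union, +1)
EHMTWY@5: {A,T} ∩ {A} = {A} (intersection, +0)
per-site changes: [2, 3, 2, 2, 3, 3]; total = 15

15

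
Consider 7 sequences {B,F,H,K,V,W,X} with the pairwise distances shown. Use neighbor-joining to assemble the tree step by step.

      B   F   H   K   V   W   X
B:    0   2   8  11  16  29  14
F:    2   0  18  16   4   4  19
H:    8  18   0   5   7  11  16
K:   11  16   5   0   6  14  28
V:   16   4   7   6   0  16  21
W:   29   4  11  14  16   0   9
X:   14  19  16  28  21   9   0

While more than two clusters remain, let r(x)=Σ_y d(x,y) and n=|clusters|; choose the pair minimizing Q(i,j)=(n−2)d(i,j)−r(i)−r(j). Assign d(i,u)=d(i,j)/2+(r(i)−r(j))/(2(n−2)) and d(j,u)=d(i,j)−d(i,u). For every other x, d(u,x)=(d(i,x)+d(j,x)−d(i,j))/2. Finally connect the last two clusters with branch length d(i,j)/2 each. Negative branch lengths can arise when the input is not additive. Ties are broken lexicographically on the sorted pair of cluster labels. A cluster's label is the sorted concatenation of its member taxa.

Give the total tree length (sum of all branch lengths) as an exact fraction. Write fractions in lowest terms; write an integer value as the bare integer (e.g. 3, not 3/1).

137/4

1. join W+X (d=9, Q=-145) ⇒ WX; edges |W|=21/10, |X|=69/10
  updated: d(B,WX)=17, d(F,WX)=7, d(H,WX)=9, d(K,WX)=33/2, d(V,WX)=14
2. join B+F (d=2, Q=-93) ⇒ BF; edges |B|=15/8, |F|=1/8
  updated: d(BF,H)=12, d(BF,K)=25/2, d(BF,V)=9, d(BF,WX)=11
3. join BF+WX (d=11, Q=-62) ⇒ BFWX; edges |BF|=9/2, |WX|=13/2
  updated: d(BFWX,H)=5, d(BFWX,K)=9, d(BFWX,V)=6
4. join BFWX+H (d=5, Q=-27) ⇒ BFHWX; edges |BFWX|=13/4, |H|=7/4
  updated: d(BFHWX,K)=9/2, d(BFHWX,V)=4
5. join BFHWX+K (d=9/2, Q=-29/2) ⇒ BFHKWX; edges |BFHWX|=5/4, |K|=13/4
  updated: d(BFHKWX,V)=11/4
6. join BFHKWX+V (d=11/4) ⇒ BFHKVWX; edges |BFHKWX|=11/8, |V|=11/8
final tree: (((((B:15/8,F:1/8):9/2,(W:21/10,X:69/10):13/2):13/4,H:7/4):5/4,K:13/4):11/8,V:11/8)
total length: 137/4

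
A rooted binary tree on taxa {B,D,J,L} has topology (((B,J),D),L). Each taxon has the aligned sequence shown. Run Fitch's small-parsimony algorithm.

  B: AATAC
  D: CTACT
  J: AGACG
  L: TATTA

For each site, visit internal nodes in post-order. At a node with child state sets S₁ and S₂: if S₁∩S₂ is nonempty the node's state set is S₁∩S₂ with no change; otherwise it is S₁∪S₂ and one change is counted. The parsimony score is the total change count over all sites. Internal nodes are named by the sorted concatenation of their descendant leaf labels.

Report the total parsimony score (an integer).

11

[col 0] BJ: children B:{A}, J:{A} ∩→ {A}; cost 0
[col 0] BDJ: children BJ:{A}, D:{C} ∪→ {A,C}; cost 1
[col 0] BDJL: children BDJ:{A,C}, L:{T} ∪→ {A,C,T}; cost 1
[col 1] BJ: children B:{A}, J:{G} ∪→ {A,G}; cost 1
[col 1] BDJ: children BJ:{A,G}, D:{T} ∪→ {A,G,T}; cost 1
[col 1] BDJL: children BDJ:{A,G,T}, L:{A} ∩→ {A}; cost 0
[col 2] BJ: children B:{T}, J:{A} ∪→ {A,T}; cost 1
[col 2] BDJ: children BJ:{A,T}, D:{A} ∩→ {A}; cost 0
[col 2] BDJL: children BDJ:{A}, L:{T} ∪→ {A,T}; cost 1
[col 3] BJ: children B:{A}, J:{C} ∪→ {A,C}; cost 1
[col 3] BDJ: children BJ:{A,C}, D:{C} ∩→ {C}; cost 0
[col 3] BDJL: children BDJ:{C}, L:{T} ∪→ {C,T}; cost 1
[col 4] BJ: children B:{C}, J:{G} ∪→ {C,G}; cost 1
[col 4] BDJ: children BJ:{C,G}, D:{T} ∪→ {C,G,T}; cost 1
[col 4] BDJL: children BDJ:{C,G,T}, L:{A} ∪→ {A,C,G,T}; cost 1
per-site changes: [2, 2, 2, 2, 3]; total = 11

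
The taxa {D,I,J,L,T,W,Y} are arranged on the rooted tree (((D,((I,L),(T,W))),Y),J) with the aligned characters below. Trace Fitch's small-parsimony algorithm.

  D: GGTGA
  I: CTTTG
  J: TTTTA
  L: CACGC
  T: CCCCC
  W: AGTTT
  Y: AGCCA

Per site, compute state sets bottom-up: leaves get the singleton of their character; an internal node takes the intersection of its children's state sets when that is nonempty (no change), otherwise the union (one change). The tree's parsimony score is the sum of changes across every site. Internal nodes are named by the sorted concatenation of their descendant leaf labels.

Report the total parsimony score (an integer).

18

site 0, node IL: I={C} ∩ L={C} → {C} (+0)
site 0, node TW: T={C} ∪ W={A} → {A,C} (+1)
site 0, node ILTW: IL={C} ∩ TW={A,C} → {C} (+0)
site 0, node DILTW: D={G} ∪ ILTW={C} → {C,G} (+1)
site 0, node DILTWY: DILTW={C,G} ∪ Y={A} → {A,C,G} (+1)
site 0, node DIJLTWY: DILTWY={A,C,G} ∪ J={T} → {A,C,G,T} (+1)
site 1, node IL: I={T} ∪ L={A} → {A,T} (+1)
site 1, node TW: T={C} ∪ W={G} → {C,G} (+1)
site 1, node ILTW: IL={A,T} ∪ TW={C,G} → {A,C,G,T} (+1)
site 1, node DILTW: D={G} ∩ ILTW={A,C,G,T} → {G} (+0)
site 1, node DILTWY: DILTW={G} ∩ Y={G} → {G} (+0)
site 1, node DIJLTWY: DILTWY={G} ∪ J={T} → {G,T} (+1)
site 2, node IL: I={T} ∪ L={C} → {C,T} (+1)
site 2, node TW: T={C} ∪ W={T} → {C,T} (+1)
site 2, node ILTW: IL={C,T} ∩ TW={C,T} → {C,T} (+0)
site 2, node DILTW: D={T} ∩ ILTW={C,T} → {T} (+0)
site 2, node DILTWY: DILTW={T} ∪ Y={C} → {C,T} (+1)
site 2, node DIJLTWY: DILTWY={C,T} ∩ J={T} → {T} (+0)
site 3, node IL: I={T} ∪ L={G} → {G,T} (+1)
site 3, node TW: T={C} ∪ W={T} → {C,T} (+1)
site 3, node ILTW: IL={G,T} ∩ TW={C,T} → {T} (+0)
site 3, node DILTW: D={G} ∪ ILTW={T} → {G,T} (+1)
site 3, node DILTWY: DILTW={G,T} ∪ Y={C} → {C,G,T} (+1)
site 3, node DIJLTWY: DILTWY={C,G,T} ∩ J={T} → {T} (+0)
site 4, node IL: I={G} ∪ L={C} → {C,G} (+1)
site 4, node TW: T={C} ∪ W={T} → {C,T} (+1)
site 4, node ILTW: IL={C,G} ∩ TW={C,T} → {C} (+0)
site 4, node DILTW: D={A} ∪ ILTW={C} → {A,C} (+1)
site 4, node DILTWY: DILTW={A,C} ∩ Y={A} → {A} (+0)
site 4, node DIJLTWY: DILTWY={A} ∩ J={A} → {A} (+0)
per-site changes: [4, 4, 3, 4, 3]; total = 18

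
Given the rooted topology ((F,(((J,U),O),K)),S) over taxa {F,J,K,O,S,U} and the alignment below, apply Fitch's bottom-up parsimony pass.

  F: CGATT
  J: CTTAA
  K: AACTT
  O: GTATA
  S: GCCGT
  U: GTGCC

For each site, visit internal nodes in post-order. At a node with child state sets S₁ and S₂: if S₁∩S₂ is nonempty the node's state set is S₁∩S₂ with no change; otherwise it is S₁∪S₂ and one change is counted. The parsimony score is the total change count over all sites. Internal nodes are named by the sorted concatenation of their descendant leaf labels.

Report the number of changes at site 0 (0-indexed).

[col 0] JU: children J:{C}, U:{G} ∪→ {C,G}; cost 1
[col 0] JOU: children JU:{C,G}, O:{G} ∩→ {G}; cost 0
[col 0] JKOU: children JOU:{G}, K:{A} ∪→ {A,G}; cost 1
[col 0] FJKOU: children F:{C}, JKOU:{A,G} ∪→ {A,C,G}; cost 1
[col 0] FJKOSU: children FJKOU:{A,C,G}, S:{G} ∩→ {G}; cost 0
[col 1] JU: children J:{T}, U:{T} ∩→ {T}; cost 0
[col 1] JOU: children JU:{T}, O:{T} ∩→ {T}; cost 0
[col 1] JKOU: children JOU:{T}, K:{A} ∪→ {A,T}; cost 1
[col 1] FJKOU: children F:{G}, JKOU:{A,T} ∪→ {A,G,T}; cost 1
[col 1] FJKOSU: children FJKOU:{A,G,T}, S:{C} ∪→ {A,C,G,T}; cost 1
[col 2] JU: children J:{T}, U:{G} ∪→ {G,T}; cost 1
[col 2] JOU: children JU:{G,T}, O:{A} ∪→ {A,G,T}; cost 1
[col 2] JKOU: children JOU:{A,G,T}, K:{C} ∪→ {A,C,G,T}; cost 1
[col 2] FJKOU: children F:{A}, JKOU:{A,C,G,T} ∩→ {A}; cost 0
[col 2] FJKOSU: children FJKOU:{A}, S:{C} ∪→ {A,C}; cost 1
[col 3] JU: children J:{A}, U:{C} ∪→ {A,C}; cost 1
[col 3] JOU: children JU:{A,C}, O:{T} ∪→ {A,C,T}; cost 1
[col 3] JKOU: children JOU:{A,C,T}, K:{T} ∩→ {T}; cost 0
[col 3] FJKOU: children F:{T}, JKOU:{T} ∩→ {T}; cost 0
[col 3] FJKOSU: children FJKOU:{T}, S:{G} ∪→ {G,T}; cost 1
[col 4] JU: children J:{A}, U:{C} ∪→ {A,C}; cost 1
[col 4] JOU: children JU:{A,C}, O:{A} ∩→ {A}; cost 0
[col 4] JKOU: children JOU:{A}, K:{T} ∪→ {A,T}; cost 1
[col 4] FJKOU: children F:{T}, JKOU:{A,T} ∩→ {T}; cost 0
[col 4] FJKOSU: children FJKOU:{T}, S:{T} ∩→ {T}; cost 0
per-site changes: [3, 3, 4, 3, 2]; total = 15

3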